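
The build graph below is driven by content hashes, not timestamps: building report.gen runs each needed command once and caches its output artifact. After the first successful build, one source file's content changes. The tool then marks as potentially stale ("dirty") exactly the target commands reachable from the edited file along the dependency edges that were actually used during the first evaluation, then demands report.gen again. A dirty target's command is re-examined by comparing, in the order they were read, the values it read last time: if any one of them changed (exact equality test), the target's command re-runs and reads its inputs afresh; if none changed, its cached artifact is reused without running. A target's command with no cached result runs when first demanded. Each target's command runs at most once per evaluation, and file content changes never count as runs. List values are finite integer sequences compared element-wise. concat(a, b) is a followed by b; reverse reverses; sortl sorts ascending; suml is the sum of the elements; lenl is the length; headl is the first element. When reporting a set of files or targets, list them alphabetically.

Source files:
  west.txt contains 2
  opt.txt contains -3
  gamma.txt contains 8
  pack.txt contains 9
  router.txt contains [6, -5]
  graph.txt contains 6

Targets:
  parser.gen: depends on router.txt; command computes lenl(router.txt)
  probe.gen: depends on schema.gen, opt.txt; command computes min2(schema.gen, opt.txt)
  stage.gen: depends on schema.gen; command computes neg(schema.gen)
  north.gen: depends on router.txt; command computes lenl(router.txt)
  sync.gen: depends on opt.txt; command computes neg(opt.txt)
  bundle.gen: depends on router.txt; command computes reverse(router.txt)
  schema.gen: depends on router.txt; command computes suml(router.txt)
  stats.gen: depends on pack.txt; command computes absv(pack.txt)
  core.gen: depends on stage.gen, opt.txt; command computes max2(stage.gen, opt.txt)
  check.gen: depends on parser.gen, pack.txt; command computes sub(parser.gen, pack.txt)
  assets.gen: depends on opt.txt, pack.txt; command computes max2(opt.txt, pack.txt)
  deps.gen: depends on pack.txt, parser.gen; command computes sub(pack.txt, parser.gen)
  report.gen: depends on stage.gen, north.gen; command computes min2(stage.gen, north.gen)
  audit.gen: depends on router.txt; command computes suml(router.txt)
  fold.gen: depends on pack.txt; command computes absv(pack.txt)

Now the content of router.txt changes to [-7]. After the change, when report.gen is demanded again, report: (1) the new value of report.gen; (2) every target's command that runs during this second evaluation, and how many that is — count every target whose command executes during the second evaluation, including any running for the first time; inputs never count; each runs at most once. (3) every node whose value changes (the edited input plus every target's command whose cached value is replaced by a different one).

Initial pass — values computed on the first demand:
  north.gen = lenl([6, -5]) = 2
  schema.gen = suml([6, -5]) = 1
  stage.gen = neg(1) = -1
  report.gen = min2(-1, 2) = -1

Second demand — change propagation:
  north.gen: re-runs because router.txt [6, -5]->[-7]; new result 1.
  schema.gen: re-runs because router.txt [6, -5]->[-7]; new result -7.
  stage.gen: re-runs because schema.gen 1->-7; new result 7.
  report.gen: re-runs because stage.gen -1->7; north.gen 2->1; new result 1.

report.gen now evaluates to 1.
Run set: north.gen, report.gen, schema.gen, stage.gen (4 run).
Changed values: north.gen, report.gen, router.txt, schema.gen, stage.gen.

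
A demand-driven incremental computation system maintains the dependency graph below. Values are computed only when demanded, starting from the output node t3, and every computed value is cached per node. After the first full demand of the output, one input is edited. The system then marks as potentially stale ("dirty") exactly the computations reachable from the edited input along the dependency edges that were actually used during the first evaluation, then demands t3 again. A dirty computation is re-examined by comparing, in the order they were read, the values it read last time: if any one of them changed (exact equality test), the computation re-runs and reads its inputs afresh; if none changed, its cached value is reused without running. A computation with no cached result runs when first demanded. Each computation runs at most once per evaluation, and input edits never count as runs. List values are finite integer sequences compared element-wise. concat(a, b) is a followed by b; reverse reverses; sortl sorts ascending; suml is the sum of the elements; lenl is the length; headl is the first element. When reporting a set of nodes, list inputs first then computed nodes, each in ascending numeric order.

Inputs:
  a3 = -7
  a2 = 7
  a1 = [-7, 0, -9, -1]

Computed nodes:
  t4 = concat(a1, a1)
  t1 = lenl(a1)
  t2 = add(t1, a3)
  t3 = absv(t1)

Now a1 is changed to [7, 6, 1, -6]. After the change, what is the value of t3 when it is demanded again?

New value of t3: 4.
Key observation: the change is absorbed at t1 — it re-runs but produces the same value, and the output's value is unchanged.

First evaluation (everything demanded from the output):
  t1 = lenl([-7, 0, -9, -1]) = 4
  t3 = absv(4) = 4

Propagation after the edit:
  t1: runs — a1 [-7, 0, -9, -1]->[7, 6, 1, -6]; result 4 (same value as before).
  t3: checked — values it read are unchanged (t1 unchanged); reused cached 4 without running.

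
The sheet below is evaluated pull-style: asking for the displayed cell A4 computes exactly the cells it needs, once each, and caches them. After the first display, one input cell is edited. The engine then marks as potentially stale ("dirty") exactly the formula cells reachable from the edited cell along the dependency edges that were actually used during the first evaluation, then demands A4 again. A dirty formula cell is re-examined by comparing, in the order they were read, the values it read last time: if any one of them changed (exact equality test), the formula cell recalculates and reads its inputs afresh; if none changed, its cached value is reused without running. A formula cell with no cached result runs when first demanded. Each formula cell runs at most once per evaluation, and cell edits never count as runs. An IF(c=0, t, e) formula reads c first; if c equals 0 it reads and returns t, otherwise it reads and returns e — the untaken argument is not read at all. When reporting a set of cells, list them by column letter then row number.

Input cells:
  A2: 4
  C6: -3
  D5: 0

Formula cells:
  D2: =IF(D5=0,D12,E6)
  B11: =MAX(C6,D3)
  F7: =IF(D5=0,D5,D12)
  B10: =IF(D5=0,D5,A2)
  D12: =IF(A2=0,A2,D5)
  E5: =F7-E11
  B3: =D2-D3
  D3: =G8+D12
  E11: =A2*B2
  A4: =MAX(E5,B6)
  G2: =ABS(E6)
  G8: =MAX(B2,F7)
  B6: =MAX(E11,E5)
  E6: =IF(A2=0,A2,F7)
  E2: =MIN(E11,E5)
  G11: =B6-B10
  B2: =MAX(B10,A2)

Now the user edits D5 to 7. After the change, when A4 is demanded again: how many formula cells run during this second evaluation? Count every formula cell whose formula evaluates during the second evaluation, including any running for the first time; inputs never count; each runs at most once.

7 formula cells run: A4, B2, B6, B10, D12, E5, F7.
Note the branch switch — D12 had no cache and runs now for the first time.

First demand of the output computes:
  B10 = IF(D5=0: D5=0 -> then branch D5) = 0
  B2 = MAX(0, 4) = 4
  E11 = 4 * 4 = 16
  F7 = IF(D5=0: D5=0 -> then branch D5) = 0
  E5 = 0 - 16 = -16
  B6 = MAX(16, -16) = 16
  A4 = MAX(-16, 16) = 16

After the edit, cleaning proceeds:
  B10: a read changed (D5 0->7; D5 0->7) — executes, giving 4.
  B2: a read changed (B10 0->4) — executes, giving 4 — identical to its old value.
  D12: had never run; runs now, result 7.
  E11: dirty, but its reads are unchanged (A2 unchanged, B2 unchanged); cached 16 stands.
  F7: a read changed (D5 0->7; D5 0->7) — executes, giving 7.
  E5: a read changed (F7 0->7) — executes, giving -9.
  B6: a read changed (E5 -16->-9) — executes, giving 16 — identical to its old value.
  A4: a read changed (E5 -16->-9) — executes, giving 16 — identical to its old value.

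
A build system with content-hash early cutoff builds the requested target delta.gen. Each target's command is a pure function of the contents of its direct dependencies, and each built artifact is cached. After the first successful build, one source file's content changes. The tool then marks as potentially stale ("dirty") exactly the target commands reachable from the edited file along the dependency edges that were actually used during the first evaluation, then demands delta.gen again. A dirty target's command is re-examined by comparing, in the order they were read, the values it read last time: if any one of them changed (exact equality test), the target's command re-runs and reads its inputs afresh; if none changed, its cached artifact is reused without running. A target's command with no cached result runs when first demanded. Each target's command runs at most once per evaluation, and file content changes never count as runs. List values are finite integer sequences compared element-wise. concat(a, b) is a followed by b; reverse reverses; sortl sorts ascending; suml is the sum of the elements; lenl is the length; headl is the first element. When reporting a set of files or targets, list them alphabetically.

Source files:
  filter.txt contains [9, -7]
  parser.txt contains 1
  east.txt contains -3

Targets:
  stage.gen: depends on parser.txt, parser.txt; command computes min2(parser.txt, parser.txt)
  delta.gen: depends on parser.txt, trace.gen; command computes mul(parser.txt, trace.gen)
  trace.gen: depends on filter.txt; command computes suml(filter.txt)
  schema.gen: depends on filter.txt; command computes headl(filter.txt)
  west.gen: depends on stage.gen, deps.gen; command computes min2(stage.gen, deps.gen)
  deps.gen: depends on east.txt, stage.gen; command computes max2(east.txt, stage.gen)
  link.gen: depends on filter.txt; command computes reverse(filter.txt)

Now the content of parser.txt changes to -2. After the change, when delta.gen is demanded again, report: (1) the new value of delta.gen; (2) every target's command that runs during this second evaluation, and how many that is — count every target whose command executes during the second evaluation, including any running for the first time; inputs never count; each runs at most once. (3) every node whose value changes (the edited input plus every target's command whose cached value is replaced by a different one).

New value of delta.gen: -4.
Target commands that run: delta.gen — 1 in total.
Values that change: delta.gen, parser.txt.

First evaluation (everything demanded from the output):
  trace.gen = suml([9, -7]) = 2
  delta.gen = mul(1, 2) = 2

Propagation after the edit:
  delta.gen: runs — parser.txt 1->-2; result -4.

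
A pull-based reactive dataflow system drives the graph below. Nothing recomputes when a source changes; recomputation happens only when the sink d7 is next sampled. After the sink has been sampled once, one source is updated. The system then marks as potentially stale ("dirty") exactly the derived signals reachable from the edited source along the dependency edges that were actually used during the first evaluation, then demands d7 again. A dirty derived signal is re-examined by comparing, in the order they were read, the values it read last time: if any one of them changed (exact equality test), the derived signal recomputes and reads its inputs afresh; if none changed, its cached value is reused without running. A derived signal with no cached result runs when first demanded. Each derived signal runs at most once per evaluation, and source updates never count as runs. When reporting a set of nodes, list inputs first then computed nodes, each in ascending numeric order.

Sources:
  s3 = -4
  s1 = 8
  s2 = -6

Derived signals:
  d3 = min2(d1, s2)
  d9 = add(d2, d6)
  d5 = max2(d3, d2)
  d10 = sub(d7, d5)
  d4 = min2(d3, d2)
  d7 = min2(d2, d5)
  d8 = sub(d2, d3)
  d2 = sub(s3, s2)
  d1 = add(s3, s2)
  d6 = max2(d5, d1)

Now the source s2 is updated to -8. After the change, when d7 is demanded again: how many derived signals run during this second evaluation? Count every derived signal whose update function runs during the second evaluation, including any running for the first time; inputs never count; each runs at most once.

First evaluation (everything demanded from the output):
  d1 = add(-4, -6) = -10
  d2 = sub(-4, -6) = 2
  d3 = min2(-10, -6) = -10
  d5 = max2(-10, 2) = 2
  d7 = min2(2, 2) = 2

Propagation after the edit:
  d1: runs — s2 -6->-8; result -12.
  d2: runs — s2 -6->-8; result 4.
  d3: runs — d1 -10->-12; s2 -6->-8; result -12.
  d5: runs — d3 -10->-12; d2 2->4; result 4.
  d7: runs — d2 2->4; d5 2->4; result 4.

Derived signals that run: d1, d2, d3, d5, d7 — 5 in total.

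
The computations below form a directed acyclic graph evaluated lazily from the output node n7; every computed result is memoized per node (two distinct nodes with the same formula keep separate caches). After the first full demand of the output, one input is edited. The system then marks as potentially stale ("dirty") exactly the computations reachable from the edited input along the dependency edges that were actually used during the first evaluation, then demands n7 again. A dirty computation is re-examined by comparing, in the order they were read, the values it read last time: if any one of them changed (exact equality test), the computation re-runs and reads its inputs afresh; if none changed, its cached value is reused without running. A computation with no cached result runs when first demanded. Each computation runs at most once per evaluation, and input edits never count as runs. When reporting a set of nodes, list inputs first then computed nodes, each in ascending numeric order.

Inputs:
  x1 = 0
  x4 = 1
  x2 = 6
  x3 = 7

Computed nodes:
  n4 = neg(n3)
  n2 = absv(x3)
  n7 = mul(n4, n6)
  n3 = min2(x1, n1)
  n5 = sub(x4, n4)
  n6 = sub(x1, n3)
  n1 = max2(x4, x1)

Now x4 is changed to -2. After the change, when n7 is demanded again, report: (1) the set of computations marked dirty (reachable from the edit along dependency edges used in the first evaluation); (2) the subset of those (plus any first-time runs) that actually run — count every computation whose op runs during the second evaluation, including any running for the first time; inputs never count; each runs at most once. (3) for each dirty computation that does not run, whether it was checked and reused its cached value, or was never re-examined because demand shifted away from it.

The edit dirties: n1, n3, n4, n6, n7.
2 computations run: n1, n3.
Cache hits after checking: n4, n6, n7.
Note the absorption at n3: it re-runs yet its value is the same, leaving the output's value untouched.

First demand of the output computes:
  n1 = max2(1, 0) = 1
  n3 = min2(0, 1) = 0
  n4 = neg(0) = 0
  n6 = sub(0, 0) = 0
  n7 = mul(0, 0) = 0

After the edit, cleaning proceeds:
  n1: a read changed (x4 1->-2) — executes, giving 0.
  n3: a read changed (n1 1->0) — executes, giving 0 — identical to its old value.
  n4: dirty, but its reads are unchanged (n3 unchanged); cached 0 stands.
  n6: dirty, but its reads are unchanged (x1 unchanged, n3 unchanged); cached 0 stands.
  n7: dirty, but its reads are unchanged (n4 unchanged, n6 unchanged); cached 0 stands.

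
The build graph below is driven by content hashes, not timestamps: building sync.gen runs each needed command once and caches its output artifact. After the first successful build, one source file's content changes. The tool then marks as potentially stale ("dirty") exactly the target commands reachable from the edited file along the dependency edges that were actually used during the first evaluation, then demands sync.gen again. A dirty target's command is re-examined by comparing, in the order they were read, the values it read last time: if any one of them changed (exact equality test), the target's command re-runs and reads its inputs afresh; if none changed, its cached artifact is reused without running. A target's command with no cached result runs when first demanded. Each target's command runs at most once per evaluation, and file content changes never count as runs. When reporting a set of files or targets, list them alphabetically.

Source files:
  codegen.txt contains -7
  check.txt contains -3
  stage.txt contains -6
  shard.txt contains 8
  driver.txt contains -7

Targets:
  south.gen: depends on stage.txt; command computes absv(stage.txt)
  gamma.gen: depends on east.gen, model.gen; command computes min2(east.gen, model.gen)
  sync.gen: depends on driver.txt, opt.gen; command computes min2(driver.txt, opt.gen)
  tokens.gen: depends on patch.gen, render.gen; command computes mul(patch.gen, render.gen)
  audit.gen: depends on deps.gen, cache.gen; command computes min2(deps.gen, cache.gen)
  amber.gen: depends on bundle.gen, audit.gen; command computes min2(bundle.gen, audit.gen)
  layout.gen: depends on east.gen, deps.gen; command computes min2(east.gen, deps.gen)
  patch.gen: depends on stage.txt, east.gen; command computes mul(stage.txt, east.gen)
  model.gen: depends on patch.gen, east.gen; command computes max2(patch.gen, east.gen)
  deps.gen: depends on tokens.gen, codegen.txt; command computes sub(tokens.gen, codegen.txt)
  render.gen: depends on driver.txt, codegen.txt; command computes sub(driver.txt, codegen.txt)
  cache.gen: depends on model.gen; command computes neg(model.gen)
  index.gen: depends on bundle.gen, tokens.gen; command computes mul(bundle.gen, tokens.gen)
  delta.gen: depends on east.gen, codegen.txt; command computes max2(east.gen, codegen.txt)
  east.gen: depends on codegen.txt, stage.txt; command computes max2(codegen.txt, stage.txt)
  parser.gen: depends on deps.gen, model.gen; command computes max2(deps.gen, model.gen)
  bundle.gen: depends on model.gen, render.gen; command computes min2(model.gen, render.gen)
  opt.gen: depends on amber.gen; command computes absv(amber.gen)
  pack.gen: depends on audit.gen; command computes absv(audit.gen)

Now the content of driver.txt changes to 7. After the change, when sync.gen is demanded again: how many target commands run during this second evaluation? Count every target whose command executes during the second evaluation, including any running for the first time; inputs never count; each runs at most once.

Initial pass — values computed on the first demand:
  east.gen = max2(-7, -6) = -6
  patch.gen = mul(-6, -6) = 36
  model.gen = max2(36, -6) = 36
  cache.gen = neg(36) = -36
  render.gen = sub(-7, -7) = 0
  bundle.gen = min2(36, 0) = 0
  tokens.gen = mul(36, 0) = 0
  deps.gen = sub(0, -7) = 7
  audit.gen = min2(7, -36) = -36
  amber.gen = min2(0, -36) = -36
  opt.gen = absv(-36) = 36
  sync.gen = min2(-7, 36) = -7

Second demand — change propagation:
  render.gen: re-runs because driver.txt -7->7; new result 14.
  bundle.gen: re-runs because render.gen 0->14; new result 14.
  tokens.gen: re-runs because render.gen 0->14; new result 504.
  deps.gen: re-runs because tokens.gen 0->504; new result 511.
  audit.gen: re-runs because deps.gen 7->511; new result -36 (unchanged).
  amber.gen: re-runs because bundle.gen 0->14; new result -36 (unchanged).
  opt.gen: re-examined; everything it read last time is the same (amber.gen unchanged) — cache 36 kept, no run.
  sync.gen: re-runs because driver.txt -7->7; new result 7.

The important point: at opt.gen every value read last time is unchanged, so the dirty flag clears without a run.

Run set: amber.gen, audit.gen, bundle.gen, deps.gen, render.gen, sync.gen, tokens.gen (7 run).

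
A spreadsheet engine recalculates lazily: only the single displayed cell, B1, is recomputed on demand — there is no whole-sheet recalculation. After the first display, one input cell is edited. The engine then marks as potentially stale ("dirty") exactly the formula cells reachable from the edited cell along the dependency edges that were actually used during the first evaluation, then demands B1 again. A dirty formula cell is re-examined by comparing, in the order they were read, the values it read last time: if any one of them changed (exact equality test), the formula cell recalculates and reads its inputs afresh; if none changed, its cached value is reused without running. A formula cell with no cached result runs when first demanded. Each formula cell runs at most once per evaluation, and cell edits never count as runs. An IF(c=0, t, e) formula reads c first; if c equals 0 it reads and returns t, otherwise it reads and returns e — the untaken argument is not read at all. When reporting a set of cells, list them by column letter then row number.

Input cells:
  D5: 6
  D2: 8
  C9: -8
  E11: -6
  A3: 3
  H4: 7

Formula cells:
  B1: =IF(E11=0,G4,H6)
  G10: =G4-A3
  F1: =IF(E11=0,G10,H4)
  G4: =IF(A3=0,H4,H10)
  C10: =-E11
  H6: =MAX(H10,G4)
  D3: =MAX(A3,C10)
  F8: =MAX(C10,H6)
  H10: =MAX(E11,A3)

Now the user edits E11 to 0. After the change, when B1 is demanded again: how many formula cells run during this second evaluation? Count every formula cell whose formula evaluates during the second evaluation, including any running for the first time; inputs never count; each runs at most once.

Formula cells that run: B1, H10 — 2 in total.
Key observation: a condition flipped, so demand moved to the other branch — H6 is never re-examined.

First evaluation (everything demanded from the output):
  H10 = MAX(-6, 3) = 3
  G4 = IF(A3=0: A3=3 -> else branch H10) = 3
  H6 = MAX(3, 3) = 3
  B1 = IF(E11=0: E11=-6 -> else branch H6) = 3

Propagation after the edit:
  H10: runs — E11 -6->0; result 3 (same value as before).
  G4: checked — values it read are unchanged (A3 unchanged, H10 unchanged); reused cached 3 without running.
  H6: marked dirty but never re-examined — demand shifted away from it.
  B1: runs — E11 -6->0; result 3 (same value as before).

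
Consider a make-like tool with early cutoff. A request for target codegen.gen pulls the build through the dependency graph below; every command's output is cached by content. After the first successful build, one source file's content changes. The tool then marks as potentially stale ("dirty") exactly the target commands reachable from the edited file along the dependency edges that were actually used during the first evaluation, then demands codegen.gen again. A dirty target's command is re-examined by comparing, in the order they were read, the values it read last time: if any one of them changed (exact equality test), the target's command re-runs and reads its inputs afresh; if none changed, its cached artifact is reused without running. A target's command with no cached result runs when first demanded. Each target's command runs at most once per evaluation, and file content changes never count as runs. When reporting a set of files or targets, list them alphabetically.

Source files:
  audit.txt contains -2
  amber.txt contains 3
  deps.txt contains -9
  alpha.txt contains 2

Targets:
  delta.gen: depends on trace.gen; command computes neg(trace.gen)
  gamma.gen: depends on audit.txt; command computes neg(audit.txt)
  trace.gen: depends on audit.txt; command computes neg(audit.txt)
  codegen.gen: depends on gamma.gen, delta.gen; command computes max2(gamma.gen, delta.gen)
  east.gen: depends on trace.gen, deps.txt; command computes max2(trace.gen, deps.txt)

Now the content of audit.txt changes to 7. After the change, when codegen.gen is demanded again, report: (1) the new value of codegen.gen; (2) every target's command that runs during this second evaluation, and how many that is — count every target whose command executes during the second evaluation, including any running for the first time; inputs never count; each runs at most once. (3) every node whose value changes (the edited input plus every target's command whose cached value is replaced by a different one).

Demanding codegen.gen again yields 7.
4 target commands run: codegen.gen, delta.gen, gamma.gen, trace.gen.
The nodes whose values change: audit.txt, codegen.gen, delta.gen, gamma.gen, trace.gen.

First demand of the output computes:
  gamma.gen = neg(-2) = 2
  trace.gen = neg(-2) = 2
  delta.gen = neg(2) = -2
  codegen.gen = max2(2, -2) = 2

After the edit, cleaning proceeds:
  gamma.gen: a read changed (audit.txt -2->7) — executes, giving -7.
  trace.gen: a read changed (audit.txt -2->7) — executes, giving -7.
  delta.gen: a read changed (trace.gen 2->-7) — executes, giving 7.
  codegen.gen: a read changed (gamma.gen 2->-7; delta.gen -2->7) — executes, giving 7.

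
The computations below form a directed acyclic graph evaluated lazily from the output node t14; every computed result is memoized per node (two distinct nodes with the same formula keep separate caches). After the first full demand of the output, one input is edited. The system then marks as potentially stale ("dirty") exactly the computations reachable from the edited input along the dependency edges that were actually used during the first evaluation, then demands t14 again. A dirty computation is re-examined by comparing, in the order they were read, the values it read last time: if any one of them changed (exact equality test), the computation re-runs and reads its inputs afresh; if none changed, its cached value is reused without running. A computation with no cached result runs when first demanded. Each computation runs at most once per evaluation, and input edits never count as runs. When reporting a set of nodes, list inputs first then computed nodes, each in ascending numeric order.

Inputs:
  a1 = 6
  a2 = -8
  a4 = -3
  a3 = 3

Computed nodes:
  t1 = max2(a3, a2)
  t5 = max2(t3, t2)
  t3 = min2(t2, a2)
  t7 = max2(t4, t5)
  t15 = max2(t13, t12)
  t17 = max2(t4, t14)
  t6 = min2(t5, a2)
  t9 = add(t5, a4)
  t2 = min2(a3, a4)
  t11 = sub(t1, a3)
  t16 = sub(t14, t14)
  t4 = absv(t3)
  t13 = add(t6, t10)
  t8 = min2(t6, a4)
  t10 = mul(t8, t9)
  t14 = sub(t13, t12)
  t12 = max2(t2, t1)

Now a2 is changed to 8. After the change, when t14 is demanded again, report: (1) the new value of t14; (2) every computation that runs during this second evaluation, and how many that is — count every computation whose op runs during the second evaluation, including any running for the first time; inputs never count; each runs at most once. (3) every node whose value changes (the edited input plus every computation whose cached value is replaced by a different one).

First demand of the output computes:
  t1 = max2(3, -8) = 3
  t2 = min2(3, -3) = -3
  t3 = min2(-3, -8) = -8
  t5 = max2(-8, -3) = -3
  t6 = min2(-3, -8) = -8
  t8 = min2(-8, -3) = -8
  t9 = add(-3, -3) = -6
  t10 = mul(-8, -6) = 48
  t12 = max2(-3, 3) = 3
  t13 = add(-8, 48) = 40
  t14 = sub(40, 3) = 37

After the edit, cleaning proceeds:
  t1: a read changed (a2 -8->8) — executes, giving 8.
  t3: a read changed (a2 -8->8) — executes, giving -3.
  t5: a read changed (t3 -8->-3) — executes, giving -3 — identical to its old value.
  t6: a read changed (a2 -8->8) — executes, giving -3.
  t8: a read changed (t6 -8->-3) — executes, giving -3.
  t9: dirty, but its reads are unchanged (t5 unchanged, a4 unchanged); cached -6 stands.
  t10: a read changed (t8 -8->-3) — executes, giving 18.
  t12: a read changed (t1 3->8) — executes, giving 8.
  t13: a read changed (t6 -8->-3; t10 48->18) — executes, giving 15.
  t14: a read changed (t13 40->15; t12 3->8) — executes, giving 7.

Note where the cutoff bites: t9 is checked, finds nothing changed, and keeps its cache.

Demanding t14 again yields 7.
9 computations run: t1, t3, t5, t6, t8, t10, t12, t13, t14.
The nodes whose values change: a2, t1, t3, t6, t8, t10, t12, t13, t14.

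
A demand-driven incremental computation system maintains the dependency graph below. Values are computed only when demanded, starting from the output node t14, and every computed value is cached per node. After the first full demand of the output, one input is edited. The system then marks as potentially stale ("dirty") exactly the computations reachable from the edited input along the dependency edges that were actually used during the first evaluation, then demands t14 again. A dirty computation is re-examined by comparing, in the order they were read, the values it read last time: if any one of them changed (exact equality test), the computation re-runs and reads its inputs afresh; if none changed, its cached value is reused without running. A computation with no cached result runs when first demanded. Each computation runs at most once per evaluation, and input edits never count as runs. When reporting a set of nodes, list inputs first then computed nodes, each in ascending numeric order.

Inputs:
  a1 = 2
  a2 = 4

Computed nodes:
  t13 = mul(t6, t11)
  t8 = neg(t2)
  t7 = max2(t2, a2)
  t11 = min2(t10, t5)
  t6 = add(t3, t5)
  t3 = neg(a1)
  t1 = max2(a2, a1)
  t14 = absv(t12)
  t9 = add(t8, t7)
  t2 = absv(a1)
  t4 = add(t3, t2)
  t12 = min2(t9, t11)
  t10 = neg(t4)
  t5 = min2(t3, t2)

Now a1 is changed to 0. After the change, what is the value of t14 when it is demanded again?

First evaluation (everything demanded from the output):
  t2 = absv(2) = 2
  t3 = neg(2) = -2
  t4 = add(-2, 2) = 0
  t5 = min2(-2, 2) = -2
  t7 = max2(2, 4) = 4
  t8 = neg(2) = -2
  t9 = add(-2, 4) = 2
  t10 = neg(0) = 0
  t11 = min2(0, -2) = -2
  t12 = min2(2, -2) = -2
  t14 = absv(-2) = 2

Propagation after the edit:
  t2: runs — a1 2->0; result 0.
  t3: runs — a1 2->0; result 0.
  t4: runs — t3 -2->0; t2 2->0; result 0 (same value as before).
  t5: runs — t3 -2->0; t2 2->0; result 0.
  t7: runs — t2 2->0; result 4 (same value as before).
  t8: runs — t2 2->0; result 0.
  t9: runs — t8 -2->0; result 4.
  t10: checked — values it read are unchanged (t4 unchanged); reused cached 0 without running.
  t11: runs — t5 -2->0; result 0.
  t12: runs — t9 2->4; t11 -2->0; result 0.
  t14: runs — t12 -2->0; result 0.

Key observation: the cutoff stops propagation at t10 — its inputs' values are unchanged, so it reuses its cache.

New value of t14: 0.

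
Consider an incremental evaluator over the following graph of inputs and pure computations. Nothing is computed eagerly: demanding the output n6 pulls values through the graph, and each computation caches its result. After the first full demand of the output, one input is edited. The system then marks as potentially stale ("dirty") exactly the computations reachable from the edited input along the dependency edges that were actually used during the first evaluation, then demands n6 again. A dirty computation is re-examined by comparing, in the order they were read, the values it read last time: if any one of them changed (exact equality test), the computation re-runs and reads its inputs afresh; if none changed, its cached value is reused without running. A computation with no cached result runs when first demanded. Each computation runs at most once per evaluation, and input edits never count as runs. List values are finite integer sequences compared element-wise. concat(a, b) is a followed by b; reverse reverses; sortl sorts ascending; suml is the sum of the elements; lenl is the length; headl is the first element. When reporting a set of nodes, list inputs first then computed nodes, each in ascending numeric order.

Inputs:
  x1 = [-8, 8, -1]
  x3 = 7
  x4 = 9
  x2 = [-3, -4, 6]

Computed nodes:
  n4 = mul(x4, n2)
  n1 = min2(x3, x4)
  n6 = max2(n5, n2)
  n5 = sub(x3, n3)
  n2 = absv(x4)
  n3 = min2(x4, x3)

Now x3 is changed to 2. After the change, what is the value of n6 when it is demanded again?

n6 now evaluates to 9.
The important point: n5 recomputes to an identical value, and the output ends up unchanged.

Initial pass — values computed on the first demand:
  n2 = absv(9) = 9
  n3 = min2(9, 7) = 7
  n5 = sub(7, 7) = 0
  n6 = max2(0, 9) = 9

Second demand — change propagation:
  n3: re-runs because x3 7->2; new result 2.
  n5: re-runs because x3 7->2; n3 7->2; new result 0 (unchanged).
  n6: re-examined; everything it read last time is the same (n5 unchanged, n2 unchanged) — cache 9 kept, no run.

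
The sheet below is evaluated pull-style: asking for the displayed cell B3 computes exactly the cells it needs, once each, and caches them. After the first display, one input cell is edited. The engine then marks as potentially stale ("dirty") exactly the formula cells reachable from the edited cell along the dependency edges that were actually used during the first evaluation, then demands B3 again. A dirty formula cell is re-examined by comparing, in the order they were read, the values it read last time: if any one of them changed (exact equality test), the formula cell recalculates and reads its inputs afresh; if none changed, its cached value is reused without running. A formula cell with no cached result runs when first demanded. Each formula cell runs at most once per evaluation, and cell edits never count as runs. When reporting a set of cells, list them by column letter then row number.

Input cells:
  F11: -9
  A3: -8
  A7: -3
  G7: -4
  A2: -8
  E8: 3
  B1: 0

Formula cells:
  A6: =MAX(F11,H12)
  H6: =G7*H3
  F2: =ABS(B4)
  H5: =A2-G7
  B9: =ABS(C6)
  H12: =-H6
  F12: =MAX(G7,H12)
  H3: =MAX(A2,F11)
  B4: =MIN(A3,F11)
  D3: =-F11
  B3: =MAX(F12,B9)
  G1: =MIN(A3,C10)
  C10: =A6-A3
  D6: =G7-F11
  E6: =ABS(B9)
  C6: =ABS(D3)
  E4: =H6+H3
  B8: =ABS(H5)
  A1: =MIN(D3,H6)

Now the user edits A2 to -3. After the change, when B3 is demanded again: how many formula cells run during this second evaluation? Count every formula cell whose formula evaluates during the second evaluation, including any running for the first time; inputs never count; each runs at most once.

First demand of the output computes:
  D3 = -(-9) = 9
  C6 = ABS(9) = 9
  B9 = ABS(9) = 9
  H3 = MAX(-8, -9) = -8
  H6 = -4 * -8 = 32
  H12 = -(32) = -32
  F12 = MAX(-4, -32) = -4
  B3 = MAX(-4, 9) = 9

After the edit, cleaning proceeds:
  H3: a read changed (A2 -8->-3) — executes, giving -3.
  H6: a read changed (H3 -8->-3) — executes, giving 12.
  H12: a read changed (H6 32->12) — executes, giving -12.
  F12: a read changed (H12 -32->-12) — executes, giving -4 — identical to its old value.
  B3: dirty, but its reads are unchanged (F12 unchanged, B9 unchanged); cached 9 stands.

Note the absorption at F12: it re-runs yet its value is the same, leaving the output's value untouched.

4 formula cells run: F12, H3, H6, H12.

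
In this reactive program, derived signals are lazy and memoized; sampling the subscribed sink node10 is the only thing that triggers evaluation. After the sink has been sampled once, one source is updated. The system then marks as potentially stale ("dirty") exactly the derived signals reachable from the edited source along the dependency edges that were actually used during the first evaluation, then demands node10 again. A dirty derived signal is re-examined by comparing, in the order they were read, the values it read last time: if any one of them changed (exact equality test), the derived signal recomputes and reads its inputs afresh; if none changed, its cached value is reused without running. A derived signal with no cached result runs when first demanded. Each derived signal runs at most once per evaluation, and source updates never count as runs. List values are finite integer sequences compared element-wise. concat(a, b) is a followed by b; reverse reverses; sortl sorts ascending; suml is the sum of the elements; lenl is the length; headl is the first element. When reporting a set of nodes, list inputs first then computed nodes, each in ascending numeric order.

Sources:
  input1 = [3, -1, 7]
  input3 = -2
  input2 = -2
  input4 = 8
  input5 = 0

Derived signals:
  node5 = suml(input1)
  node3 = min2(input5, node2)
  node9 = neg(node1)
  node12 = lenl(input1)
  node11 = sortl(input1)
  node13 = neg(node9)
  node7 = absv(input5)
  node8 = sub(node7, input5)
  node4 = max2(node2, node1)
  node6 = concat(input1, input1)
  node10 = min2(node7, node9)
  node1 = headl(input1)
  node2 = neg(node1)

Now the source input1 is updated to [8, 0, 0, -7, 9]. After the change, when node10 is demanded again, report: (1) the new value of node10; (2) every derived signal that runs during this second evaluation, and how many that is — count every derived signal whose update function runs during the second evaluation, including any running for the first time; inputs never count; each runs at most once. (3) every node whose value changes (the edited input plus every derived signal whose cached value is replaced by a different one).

Demanding node10 again yields -8.
3 derived signals run: node1, node9, node10.
The nodes whose values change: input1, node1, node9, node10.

First demand of the output computes:
  node1 = headl([3, -1, 7]) = 3
  node7 = absv(0) = 0
  node9 = neg(3) = -3
  node10 = min2(0, -3) = -3

After the edit, cleaning proceeds:
  node1: a read changed (input1 [3, -1, 7]->[8, 0, 0, -7, 9]) — executes, giving 8.
  node9: a read changed (node1 3->8) — executes, giving -8.
  node10: a read changed (node9 -3->-8) — executes, giving -8.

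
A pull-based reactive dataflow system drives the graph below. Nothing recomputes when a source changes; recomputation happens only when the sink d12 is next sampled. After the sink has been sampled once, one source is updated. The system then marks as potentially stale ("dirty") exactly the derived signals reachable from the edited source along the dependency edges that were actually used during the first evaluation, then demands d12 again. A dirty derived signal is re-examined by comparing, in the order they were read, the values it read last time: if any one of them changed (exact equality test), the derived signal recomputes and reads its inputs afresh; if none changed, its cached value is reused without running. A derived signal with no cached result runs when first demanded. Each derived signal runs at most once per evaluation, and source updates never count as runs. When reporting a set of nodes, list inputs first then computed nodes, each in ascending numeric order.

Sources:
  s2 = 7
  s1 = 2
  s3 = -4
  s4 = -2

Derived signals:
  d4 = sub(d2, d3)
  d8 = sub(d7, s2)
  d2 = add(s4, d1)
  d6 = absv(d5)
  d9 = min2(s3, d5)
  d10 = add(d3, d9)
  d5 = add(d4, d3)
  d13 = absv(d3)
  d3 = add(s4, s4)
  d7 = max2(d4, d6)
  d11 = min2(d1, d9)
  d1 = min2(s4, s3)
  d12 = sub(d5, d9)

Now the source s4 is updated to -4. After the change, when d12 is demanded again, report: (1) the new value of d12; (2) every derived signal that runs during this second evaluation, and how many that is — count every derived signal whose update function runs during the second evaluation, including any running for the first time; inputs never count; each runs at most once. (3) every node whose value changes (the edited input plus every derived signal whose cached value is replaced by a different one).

First evaluation (everything demanded from the output):
  d1 = min2(-2, -4) = -4
  d2 = add(-2, -4) = -6
  d3 = add(-2, -2) = -4
  d4 = sub(-6, -4) = -2
  d5 = add(-2, -4) = -6
  d9 = min2(-4, -6) = -6
  d12 = sub(-6, -6) = 0

Propagation after the edit:
  d1: runs — s4 -2->-4; result -4 (same value as before).
  d2: runs — s4 -2->-4; result -8.
  d3: runs — s4 -2->-4; s4 -2->-4; result -8.
  d4: runs — d2 -6->-8; d3 -4->-8; result 0.
  d5: runs — d4 -2->0; d3 -4->-8; result -8.
  d9: runs — d5 -6->-8; result -8.
  d12: runs — d5 -6->-8; d9 -6->-8; result 0 (same value as before).

New value of d12: 0.
Derived signals that run: d1, d2, d3, d4, d5, d9, d12 — 7 in total.
Values that change: s4, d2, d3, d4, d5, d9.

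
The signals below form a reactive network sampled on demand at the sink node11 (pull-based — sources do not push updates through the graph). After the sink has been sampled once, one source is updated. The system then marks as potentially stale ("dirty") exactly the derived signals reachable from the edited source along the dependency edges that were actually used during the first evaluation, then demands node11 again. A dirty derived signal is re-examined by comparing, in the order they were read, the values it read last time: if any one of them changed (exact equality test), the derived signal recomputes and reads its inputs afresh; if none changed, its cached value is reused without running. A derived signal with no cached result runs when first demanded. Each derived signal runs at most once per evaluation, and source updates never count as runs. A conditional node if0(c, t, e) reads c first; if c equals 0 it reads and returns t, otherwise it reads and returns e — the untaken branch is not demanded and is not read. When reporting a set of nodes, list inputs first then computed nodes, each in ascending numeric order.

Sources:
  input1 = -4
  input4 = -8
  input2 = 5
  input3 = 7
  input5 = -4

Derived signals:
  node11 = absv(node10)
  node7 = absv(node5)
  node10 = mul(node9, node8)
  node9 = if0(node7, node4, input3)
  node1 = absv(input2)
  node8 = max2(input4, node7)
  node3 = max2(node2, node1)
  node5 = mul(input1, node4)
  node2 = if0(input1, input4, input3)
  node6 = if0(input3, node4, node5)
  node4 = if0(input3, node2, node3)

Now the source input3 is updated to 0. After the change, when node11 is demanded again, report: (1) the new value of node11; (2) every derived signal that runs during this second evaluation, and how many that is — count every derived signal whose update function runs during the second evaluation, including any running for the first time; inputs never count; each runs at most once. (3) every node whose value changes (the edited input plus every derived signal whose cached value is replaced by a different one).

node11 now evaluates to 0.
Run set: node2, node4, node5, node7, node8, node9, node10, node11 (8 run).
Changed values: input3, node2, node4, node5, node7, node8, node9, node10, node11.
The important point: the flipped condition redirects demand; node3 is left stale, never re-checked.

Initial pass — values computed on the first demand:
  node1 = absv(5) = 5
  node2 = if0(input1=-4 -> else branch input3) = 7
  node3 = max2(7, 5) = 7
  node4 = if0(input3=7 -> else branch node3) = 7
  node5 = mul(-4, 7) = -28
  node7 = absv(-28) = 28
  node8 = max2(-8, 28) = 28
  node9 = if0(node7=28 -> else branch input3) = 7
  node10 = mul(7, 28) = 196
  node11 = absv(196) = 196

Second demand — change propagation:
  node2: re-runs because input3 7->0; new result 0.
  node3: dirty yet unreached — the second evaluation never asks for it.
  node4: re-runs because input3 7->0; new result 0.
  node5: re-runs because node4 7->0; new result 0.
  node7: re-runs because node5 -28->0; new result 0.
  node8: re-runs because node7 28->0; new result 0.
  node9: re-runs because node7 28->0; input3 7->0; new result 0.
  node10: re-runs because node9 7->0; node8 28->0; new result 0.
  node11: re-runs because node10 196->0; new result 0.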